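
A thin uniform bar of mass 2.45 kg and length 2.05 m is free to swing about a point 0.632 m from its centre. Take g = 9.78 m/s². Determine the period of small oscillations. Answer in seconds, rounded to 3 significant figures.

For a physical pendulum T = 2π√(I/(mgd)), with d = 0.6320 m from pivot to centre of mass.
I_cm = mL²/12 = 2.45 × 2.05²/12 = 0.8580 kg·m²; I = I_cm + md² = 0.8580 + 2.45 × 0.6320² = 1.837 kg·m².
T = 2π√(1.837/(2.45 × 9.78 × 0.6320)) = 2.19 s.

2.19 s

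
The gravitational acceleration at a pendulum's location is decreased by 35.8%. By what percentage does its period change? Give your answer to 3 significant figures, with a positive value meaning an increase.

T ∝ 1/√g, so T'/T = 1/√(0.6420) = 1.248.
Percentage change in T = (1.248 − 1) × 100% = 24.8%.

24.8%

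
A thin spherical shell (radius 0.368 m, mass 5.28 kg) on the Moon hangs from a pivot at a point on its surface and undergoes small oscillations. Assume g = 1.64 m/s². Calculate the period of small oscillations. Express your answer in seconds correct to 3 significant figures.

I_cm = (2/3)mr² = 0.4767 kg·m². The pivot is at distance d = 0.368 m from the centre of mass.
By the parallel-axis theorem, I = I_cm + md² = 0.4767 + 0.7150 = 1.192 kg·m².
T = 2π√(I/(mgd)) = 2π√(1.192/(5.28 × 1.64 × 0.368)) = 3.84 s.

3.84 s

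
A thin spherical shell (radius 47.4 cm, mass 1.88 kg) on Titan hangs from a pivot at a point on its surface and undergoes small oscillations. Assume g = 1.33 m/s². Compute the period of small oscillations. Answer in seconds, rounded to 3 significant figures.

I_cm = (2/3)mr² = 0.2816 kg·m². The pivot is at distance d = 0.474 m from the centre of mass.
By the parallel-axis theorem, I = I_cm + md² = 0.2816 + 0.4224 = 0.7040 kg·m².
T = 2π√(I/(mgd)) = 2π√(0.7040/(1.88 × 1.33 × 0.474)) = 4.84 s.

4.84 s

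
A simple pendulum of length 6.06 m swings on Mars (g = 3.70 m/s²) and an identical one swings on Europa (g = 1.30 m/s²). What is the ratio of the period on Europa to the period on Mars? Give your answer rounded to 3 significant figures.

T ∝ 1/√g, so T₂/T₁ = √(g₁/g₂) = √(3.70/1.30) = 1.69.

1.69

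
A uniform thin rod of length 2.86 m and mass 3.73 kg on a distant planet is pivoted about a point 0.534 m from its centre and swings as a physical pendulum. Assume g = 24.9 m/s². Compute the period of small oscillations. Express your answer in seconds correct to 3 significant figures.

For a physical pendulum T = 2π√(I/(mgd)), with d = 0.5340 m from pivot to centre of mass.
I_cm = mL²/12 = 3.73 × 2.86²/12 = 2.542 kg·m²; I = I_cm + md² = 2.542 + 3.73 × 0.5340² = 3.606 kg·m².
T = 2π√(3.606/(3.73 × 24.9 × 0.5340)) = 1.69 s.

1.69 s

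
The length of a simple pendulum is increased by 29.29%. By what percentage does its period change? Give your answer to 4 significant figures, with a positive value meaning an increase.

T ∝ √L, so T'/T = √(1.2929) = 1.1371.
Percentage change in T = (1.1371 − 1) × 100% = 13.71%.

13.71%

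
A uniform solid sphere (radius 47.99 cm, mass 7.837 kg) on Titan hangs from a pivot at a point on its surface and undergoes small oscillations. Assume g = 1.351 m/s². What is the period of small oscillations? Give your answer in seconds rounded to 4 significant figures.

4.431 s

I_cm = (2/5)mr² = 0.72196 kg·m². The pivot is at distance d = 0.4799 m from the centre of mass.
By the parallel-axis theorem, I = I_cm + md² = 0.72196 + 1.8049 = 2.5268 kg·m².
T = 2π√(I/(mgd)) = 2π√(2.5268/(7.837 × 1.351 × 0.4799)) = 4.431 s.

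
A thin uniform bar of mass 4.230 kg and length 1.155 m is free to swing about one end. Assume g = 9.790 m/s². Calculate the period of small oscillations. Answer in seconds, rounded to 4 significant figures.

1.762 s

For a physical pendulum T = 2π√(I/(mgd)), with d = 0.57750 m from pivot to centre of mass.
I_cm = mL²/12 = 4.230 × 1.155²/12 = 0.47024 kg·m²; I = I_cm + md² = 0.47024 + 4.230 × 0.57750² = 1.8810 kg·m².
T = 2π√(1.8810/(4.230 × 9.790 × 0.57750)) = 1.762 s.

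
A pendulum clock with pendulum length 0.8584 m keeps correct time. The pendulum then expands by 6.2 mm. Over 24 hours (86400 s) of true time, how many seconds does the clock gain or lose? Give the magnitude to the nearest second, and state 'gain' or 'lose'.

lose 310 s

T ∝ √L, so T'/T = √(0.86460/0.8584) = 1.00360.
In 86400 s of true time the clock registers 86400/1.00360 = 86089.7 s, so it loses 310 s.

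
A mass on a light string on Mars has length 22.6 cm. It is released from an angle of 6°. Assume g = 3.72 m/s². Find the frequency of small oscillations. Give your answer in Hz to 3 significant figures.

0.646 Hz

T = 2π√(L/g) = 2π√(0.226/3.72) = 1.549 s, so f = 1/T = 0.646 Hz.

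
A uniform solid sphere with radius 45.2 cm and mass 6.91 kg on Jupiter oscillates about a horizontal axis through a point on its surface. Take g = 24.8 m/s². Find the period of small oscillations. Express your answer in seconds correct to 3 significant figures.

I_cm = (2/5)mr² = 0.5647 kg·m². The pivot is at distance d = 0.452 m from the centre of mass.
By the parallel-axis theorem, I = I_cm + md² = 0.5647 + 1.412 = 1.976 kg·m².
T = 2π√(I/(mgd)) = 2π√(1.976/(6.91 × 24.8 × 0.452)) = 1.00 s.

1.00 s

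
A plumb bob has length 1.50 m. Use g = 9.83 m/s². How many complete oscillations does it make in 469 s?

191

T = 2π√(L/g) = 2π√(1.50/9.83) = 2.454 s.
Number of complete oscillations = ⌊469/2.454⌋ = ⌊191.1⌋ = 191.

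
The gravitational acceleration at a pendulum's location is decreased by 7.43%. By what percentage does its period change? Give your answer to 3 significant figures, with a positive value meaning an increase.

T ∝ 1/√g, so T'/T = 1/√(0.9257) = 1.039.
Percentage change in T = (1.039 − 1) × 100% = 3.94%.

3.94%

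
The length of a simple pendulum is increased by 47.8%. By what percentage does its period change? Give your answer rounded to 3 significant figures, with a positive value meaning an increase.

T ∝ √L, so T'/T = √(1.478) = 1.216.
Percentage change in T = (1.216 − 1) × 100% = 21.6%.

21.6%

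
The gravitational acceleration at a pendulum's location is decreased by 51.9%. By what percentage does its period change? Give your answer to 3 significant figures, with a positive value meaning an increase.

T ∝ 1/√g, so T'/T = 1/√(0.4810) = 1.442.
Percentage change in T = (1.442 − 1) × 100% = 44.2%.

44.2%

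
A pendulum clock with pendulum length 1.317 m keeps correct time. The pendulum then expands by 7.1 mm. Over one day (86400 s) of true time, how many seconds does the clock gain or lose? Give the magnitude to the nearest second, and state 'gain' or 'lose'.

T ∝ √L, so T'/T = √(1.32410/1.317) = 1.00269.
In 86400 s of true time the clock registers 86400/1.00269 = 86168.0 s, so it loses 232 s.

lose 232 s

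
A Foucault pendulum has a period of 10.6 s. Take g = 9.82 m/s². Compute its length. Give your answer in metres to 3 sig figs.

From T = 2π√(L/g), L = gT²/(4π²) = 9.82 × 10.60²/(4π²) = 27.9 m.

27.9 m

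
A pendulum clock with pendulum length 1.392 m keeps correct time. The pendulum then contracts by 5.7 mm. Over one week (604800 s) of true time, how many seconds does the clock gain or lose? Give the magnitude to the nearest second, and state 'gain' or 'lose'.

gain 1242 s

T ∝ √L, so T'/T = √(1.38630/1.392) = 0.997950.
In 604800 s of true time the clock registers 604800/0.997950 = 606042.1 s, so it gains 1242 s.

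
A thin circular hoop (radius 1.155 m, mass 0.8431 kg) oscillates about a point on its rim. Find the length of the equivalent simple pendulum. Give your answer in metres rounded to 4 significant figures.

2.310 m

The equivalent simple-pendulum length is L_eq = I/(md), where I is about the pivot and d = 1.1550 m.
I_cm = mR² = 1.1247 kg·m², so I = I_cm + md² = 1.1247 + 1.1247 = 2.2494 kg·m².
L_eq = 2.2494/(0.8431 × 1.1550) = 2.310 m.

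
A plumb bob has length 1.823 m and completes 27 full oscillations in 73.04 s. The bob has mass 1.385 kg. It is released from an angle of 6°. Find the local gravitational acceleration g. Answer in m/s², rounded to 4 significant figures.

T = 73.04/27 = 2.7052 s.
From T = 2π√(L/g), g = 4π²L/T² = 4π² × 1.823/2.7052² = 9.835 m/s².

9.835 m/s²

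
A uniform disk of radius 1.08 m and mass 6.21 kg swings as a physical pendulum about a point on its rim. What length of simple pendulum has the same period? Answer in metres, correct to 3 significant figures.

1.62 m

The equivalent simple-pendulum length is L_eq = I/(md), where I is about the pivot and d = 1.080 m.
I_cm = ½mR² = 3.622 kg·m², so I = I_cm + md² = 3.622 + 7.243 = 10.87 kg·m².
L_eq = 10.87/(6.21 × 1.080) = 1.62 m.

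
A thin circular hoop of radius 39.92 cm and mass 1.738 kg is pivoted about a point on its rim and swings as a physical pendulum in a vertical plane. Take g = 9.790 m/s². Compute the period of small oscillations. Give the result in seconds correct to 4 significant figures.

1.794 s

I_cm = mr² = 0.27697 kg·m². The pivot is at distance d = 0.3992 m from the centre of mass.
By the parallel-axis theorem, I = I_cm + md² = 0.27697 + 0.27697 = 0.55394 kg·m².
T = 2π√(I/(mgd)) = 2π√(0.55394/(1.738 × 9.790 × 0.3992)) = 1.794 s.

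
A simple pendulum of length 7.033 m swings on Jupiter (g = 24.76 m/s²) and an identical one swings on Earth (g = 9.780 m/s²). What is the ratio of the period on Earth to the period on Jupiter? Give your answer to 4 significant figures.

T ∝ 1/√g, so T₂/T₁ = √(g₁/g₂) = √(24.76/9.780) = 1.591.

1.591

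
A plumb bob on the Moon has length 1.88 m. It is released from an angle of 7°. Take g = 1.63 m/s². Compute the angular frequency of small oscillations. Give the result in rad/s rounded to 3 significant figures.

0.931 rad/s

ω = √(g/L) = √(1.63/1.88) = 0.931 rad/s.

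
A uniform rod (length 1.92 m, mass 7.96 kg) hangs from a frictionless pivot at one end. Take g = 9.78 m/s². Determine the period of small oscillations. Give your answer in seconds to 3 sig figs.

2.27 s

For a physical pendulum T = 2π√(I/(mgd)), with d = 0.9600 m from pivot to centre of mass.
I_cm = mL²/12 = 7.96 × 1.92²/12 = 2.445 kg·m²; I = I_cm + md² = 2.445 + 7.96 × 0.9600² = 9.781 kg·m².
T = 2π√(9.781/(7.96 × 9.78 × 0.9600)) = 2.27 s.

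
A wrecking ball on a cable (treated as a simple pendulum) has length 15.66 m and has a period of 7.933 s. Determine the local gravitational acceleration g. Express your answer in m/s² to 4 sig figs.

9.824 m/s²

From T = 2π√(L/g), g = 4π²L/T² = 4π² × 15.66/7.9330² = 9.824 m/s².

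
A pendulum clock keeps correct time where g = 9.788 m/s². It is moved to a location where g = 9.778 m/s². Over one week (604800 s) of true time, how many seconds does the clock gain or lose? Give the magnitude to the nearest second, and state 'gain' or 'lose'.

The clock's period scales as T ∝ 1/√g, so T'/T = √(9.788/9.778) = 1.00051.
In 604800 s of true time the clock registers 604800/1.00051 = 604491.0 s, so it loses 309 s.

lose 309 s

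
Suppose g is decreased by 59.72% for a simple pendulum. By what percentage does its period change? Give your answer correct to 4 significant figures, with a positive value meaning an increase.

T ∝ 1/√g, so T'/T = 1/√(0.40280) = 1.5756.
Percentage change in T = (1.5756 − 1) × 100% = 57.56%.

57.56%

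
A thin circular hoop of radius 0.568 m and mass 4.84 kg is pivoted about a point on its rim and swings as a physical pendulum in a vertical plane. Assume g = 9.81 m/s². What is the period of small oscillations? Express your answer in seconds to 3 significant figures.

2.14 s

I_cm = mr² = 1.562 kg·m². The pivot is at distance d = 0.568 m from the centre of mass.
By the parallel-axis theorem, I = I_cm + md² = 1.562 + 1.562 = 3.123 kg·m².
T = 2π√(I/(mgd)) = 2π√(3.123/(4.84 × 9.81 × 0.568)) = 2.14 s.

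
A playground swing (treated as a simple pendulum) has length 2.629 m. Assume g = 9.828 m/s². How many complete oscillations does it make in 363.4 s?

T = 2π√(L/g) = 2π√(2.629/9.828) = 3.2497 s.
Number of complete oscillations = ⌊363.4/3.2497⌋ = ⌊111.83⌋ = 111.

111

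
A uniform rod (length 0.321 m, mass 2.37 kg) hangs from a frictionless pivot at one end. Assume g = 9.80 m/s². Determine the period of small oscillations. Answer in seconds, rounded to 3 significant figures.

0.928 s

For a physical pendulum T = 2π√(I/(mgd)), with d = 0.1605 m from pivot to centre of mass.
I_cm = mL²/12 = 2.37 × 0.321²/12 = 0.02035 kg·m²; I = I_cm + md² = 0.02035 + 2.37 × 0.1605² = 0.08140 kg·m².
T = 2π√(0.08140/(2.37 × 9.80 × 0.1605)) = 0.928 s.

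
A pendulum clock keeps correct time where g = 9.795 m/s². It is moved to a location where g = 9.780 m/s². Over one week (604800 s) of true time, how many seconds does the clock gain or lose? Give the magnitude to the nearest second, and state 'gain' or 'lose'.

The clock's period scales as T ∝ 1/√g, so T'/T = √(9.795/9.780) = 1.00077.
In 604800 s of true time the clock registers 604800/1.00077 = 604336.7 s, so it loses 463 s.

lose 463 s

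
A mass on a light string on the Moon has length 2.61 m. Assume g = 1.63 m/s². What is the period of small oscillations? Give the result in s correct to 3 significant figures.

7.95 s

T = 2π√(L/g) = 2π√(2.61/1.63) = 2π × 1.265 = 7.95 s.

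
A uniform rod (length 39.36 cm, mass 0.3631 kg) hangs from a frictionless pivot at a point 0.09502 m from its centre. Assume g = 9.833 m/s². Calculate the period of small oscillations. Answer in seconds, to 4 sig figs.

For a physical pendulum T = 2π√(I/(mgd)), with d = 0.095020 m from pivot to centre of mass.
I_cm = mL²/12 = 0.3631 × 0.3936²/12 = 0.0046877 kg·m²; I = I_cm + md² = 0.0046877 + 0.3631 × 0.095020² = 0.0079660 kg·m².
T = 2π√(0.0079660/(0.3631 × 9.833 × 0.095020)) = 0.9628 s.

0.9628 s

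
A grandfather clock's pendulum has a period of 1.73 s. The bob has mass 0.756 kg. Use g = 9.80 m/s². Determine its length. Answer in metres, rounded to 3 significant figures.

From T = 2π√(L/g), L = gT²/(4π²) = 9.80 × 1.730²/(4π²) = 0.743 m.

0.743 m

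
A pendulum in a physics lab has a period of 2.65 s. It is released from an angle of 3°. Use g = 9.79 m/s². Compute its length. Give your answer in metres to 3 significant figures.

From T = 2π√(L/g), L = gT²/(4π²) = 9.79 × 2.650²/(4π²) = 1.74 m.

1.74 m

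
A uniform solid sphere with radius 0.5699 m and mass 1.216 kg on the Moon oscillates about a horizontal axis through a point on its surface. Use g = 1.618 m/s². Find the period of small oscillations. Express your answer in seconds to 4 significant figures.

I_cm = (2/5)mr² = 0.15798 kg·m². The pivot is at distance d = 0.5699 m from the centre of mass.
By the parallel-axis theorem, I = I_cm + md² = 0.15798 + 0.39494 = 0.55292 kg·m².
T = 2π√(I/(mgd)) = 2π√(0.55292/(1.216 × 1.618 × 0.5699)) = 4.412 s.

4.412 s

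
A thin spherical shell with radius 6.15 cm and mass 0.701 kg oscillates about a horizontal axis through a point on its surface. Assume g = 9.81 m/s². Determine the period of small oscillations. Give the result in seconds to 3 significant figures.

0.642 s

I_cm = (2/3)mr² = 0.001768 kg·m². The pivot is at distance d = 0.0615 m from the centre of mass.
By the parallel-axis theorem, I = I_cm + md² = 0.001768 + 0.002651 = 0.004419 kg·m².
T = 2π√(I/(mgd)) = 2π√(0.004419/(0.701 × 9.81 × 0.0615)) = 0.642 s.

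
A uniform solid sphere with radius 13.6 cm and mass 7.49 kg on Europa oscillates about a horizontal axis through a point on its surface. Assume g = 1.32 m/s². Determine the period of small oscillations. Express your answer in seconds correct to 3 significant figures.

2.39 s

I_cm = (2/5)mr² = 0.05541 kg·m². The pivot is at distance d = 0.136 m from the centre of mass.
By the parallel-axis theorem, I = I_cm + md² = 0.05541 + 0.1385 = 0.1939 kg·m².
T = 2π√(I/(mgd)) = 2π√(0.1939/(7.49 × 1.32 × 0.136)) = 2.39 s.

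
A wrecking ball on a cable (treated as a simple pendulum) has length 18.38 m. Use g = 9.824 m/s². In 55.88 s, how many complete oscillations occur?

T = 2π√(L/g) = 2π√(18.38/9.824) = 8.5943 s.
Number of complete oscillations = ⌊55.88/8.5943⌋ = ⌊6.5020⌋ = 6.

6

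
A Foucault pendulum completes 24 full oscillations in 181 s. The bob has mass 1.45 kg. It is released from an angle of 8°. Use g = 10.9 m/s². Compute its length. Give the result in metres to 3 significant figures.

T = 181/24 = 7.542 s.
From T = 2π√(L/g), L = gT²/(4π²) = 10.9 × 7.542²/(4π²) = 15.7 m.

15.7 m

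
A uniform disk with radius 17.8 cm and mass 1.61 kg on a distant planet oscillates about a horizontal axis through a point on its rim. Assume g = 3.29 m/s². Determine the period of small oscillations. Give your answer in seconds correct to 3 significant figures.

1.79 s

I_cm = ½mr² = 0.02551 kg·m². The pivot is at distance d = 0.178 m from the centre of mass.
By the parallel-axis theorem, I = I_cm + md² = 0.02551 + 0.05101 = 0.07652 kg·m².
T = 2π√(I/(mgd)) = 2π√(0.07652/(1.61 × 3.29 × 0.178)) = 1.79 s.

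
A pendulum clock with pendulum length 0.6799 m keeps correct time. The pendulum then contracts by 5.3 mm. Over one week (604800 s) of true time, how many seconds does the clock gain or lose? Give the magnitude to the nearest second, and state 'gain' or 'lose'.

T ∝ √L, so T'/T = √(0.67460/0.6799) = 0.996095.
In 604800 s of true time the clock registers 604800/0.996095 = 607171.2 s, so it gains 2371 s.

gain 2371 s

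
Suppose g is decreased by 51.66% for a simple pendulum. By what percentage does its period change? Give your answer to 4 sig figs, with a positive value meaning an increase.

43.83%

T ∝ 1/√g, so T'/T = 1/√(0.48340) = 1.4383.
Percentage change in T = (1.4383 − 1) × 100% = 43.83%.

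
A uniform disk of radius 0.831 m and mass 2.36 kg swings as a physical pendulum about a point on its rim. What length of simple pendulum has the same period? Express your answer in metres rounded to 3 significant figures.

1.25 m

The equivalent simple-pendulum length is L_eq = I/(md), where I is about the pivot and d = 0.8310 m.
I_cm = ½mR² = 0.8149 kg·m², so I = I_cm + md² = 0.8149 + 1.630 = 2.445 kg·m².
L_eq = 2.445/(2.36 × 0.8310) = 1.25 m.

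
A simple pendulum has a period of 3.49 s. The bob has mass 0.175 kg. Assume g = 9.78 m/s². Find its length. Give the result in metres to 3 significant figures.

3.02 m

From T = 2π√(L/g), L = gT²/(4π²) = 9.78 × 3.490²/(4π²) = 3.02 m.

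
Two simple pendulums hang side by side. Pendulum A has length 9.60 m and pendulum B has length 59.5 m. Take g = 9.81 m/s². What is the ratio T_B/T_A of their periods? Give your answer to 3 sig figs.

2.49

T ∝ √L, so T_B/T_A = √(L_B/L_A) = √(59.5/9.60) = 2.49.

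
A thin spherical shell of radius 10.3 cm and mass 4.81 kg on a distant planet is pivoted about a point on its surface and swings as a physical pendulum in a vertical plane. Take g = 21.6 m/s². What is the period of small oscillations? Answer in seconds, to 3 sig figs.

I_cm = (2/3)mr² = 0.03402 kg·m². The pivot is at distance d = 0.103 m from the centre of mass.
By the parallel-axis theorem, I = I_cm + md² = 0.03402 + 0.05103 = 0.08505 kg·m².
T = 2π√(I/(mgd)) = 2π√(0.08505/(4.81 × 21.6 × 0.103)) = 0.560 s.

0.560 s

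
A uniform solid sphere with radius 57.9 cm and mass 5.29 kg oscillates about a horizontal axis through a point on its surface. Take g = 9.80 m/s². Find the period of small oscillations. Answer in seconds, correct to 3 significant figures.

1.81 s

I_cm = (2/5)mr² = 0.7094 kg·m². The pivot is at distance d = 0.579 m from the centre of mass.
By the parallel-axis theorem, I = I_cm + md² = 0.7094 + 1.773 = 2.483 kg·m².
T = 2π√(I/(mgd)) = 2π√(2.483/(5.29 × 9.80 × 0.579)) = 1.81 s.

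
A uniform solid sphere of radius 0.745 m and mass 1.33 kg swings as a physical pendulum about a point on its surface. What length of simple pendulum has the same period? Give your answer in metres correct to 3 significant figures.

1.04 m

The equivalent simple-pendulum length is L_eq = I/(md), where I is about the pivot and d = 0.7450 m.
I_cm = (2/5)mR² = 0.2953 kg·m², so I = I_cm + md² = 0.2953 + 0.7382 = 1.033 kg·m².
L_eq = 1.033/(1.33 × 0.7450) = 1.04 m.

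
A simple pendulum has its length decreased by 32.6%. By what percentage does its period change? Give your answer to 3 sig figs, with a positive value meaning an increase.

T ∝ √L, so T'/T = √(0.6740) = 0.8210.
Percentage change in T = (0.8210 − 1) × 100% = -17.9%.

-17.9%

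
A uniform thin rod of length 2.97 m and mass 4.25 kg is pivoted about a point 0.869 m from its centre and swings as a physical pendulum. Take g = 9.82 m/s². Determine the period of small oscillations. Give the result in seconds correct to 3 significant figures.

2.63 s

For a physical pendulum T = 2π√(I/(mgd)), with d = 0.8690 m from pivot to centre of mass.
I_cm = mL²/12 = 4.25 × 2.97²/12 = 3.124 kg·m²; I = I_cm + md² = 3.124 + 4.25 × 0.8690² = 6.334 kg·m².
T = 2π√(6.334/(4.25 × 9.82 × 0.8690)) = 2.63 s.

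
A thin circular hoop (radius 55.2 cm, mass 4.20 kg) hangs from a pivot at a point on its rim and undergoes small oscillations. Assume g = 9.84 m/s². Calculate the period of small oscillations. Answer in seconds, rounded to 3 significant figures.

2.10 s

I_cm = mr² = 1.280 kg·m². The pivot is at distance d = 0.552 m from the centre of mass.
By the parallel-axis theorem, I = I_cm + md² = 1.280 + 1.280 = 2.560 kg·m².
T = 2π√(I/(mgd)) = 2π√(2.560/(4.20 × 9.84 × 0.552)) = 2.10 s.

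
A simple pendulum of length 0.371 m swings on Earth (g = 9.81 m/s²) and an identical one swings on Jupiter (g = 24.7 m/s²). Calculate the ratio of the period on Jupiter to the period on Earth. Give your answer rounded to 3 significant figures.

0.630

T ∝ 1/√g, so T₂/T₁ = √(g₁/g₂) = √(9.81/24.7) = 0.630.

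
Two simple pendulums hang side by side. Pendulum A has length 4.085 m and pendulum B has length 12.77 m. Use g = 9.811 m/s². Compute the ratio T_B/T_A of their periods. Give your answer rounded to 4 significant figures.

T ∝ √L, so T_B/T_A = √(L_B/L_A) = √(12.77/4.085) = 1.768.

1.768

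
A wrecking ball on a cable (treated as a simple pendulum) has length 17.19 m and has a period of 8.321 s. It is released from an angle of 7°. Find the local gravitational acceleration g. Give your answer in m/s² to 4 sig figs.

From T = 2π√(L/g), g = 4π²L/T² = 4π² × 17.19/8.3210² = 9.801 m/s².

9.801 m/s²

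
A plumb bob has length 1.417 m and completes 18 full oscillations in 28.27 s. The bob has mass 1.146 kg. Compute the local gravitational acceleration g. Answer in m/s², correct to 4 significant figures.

22.68 m/s²

T = 28.27/18 = 1.5706 s.
From T = 2π√(L/g), g = 4π²L/T² = 4π² × 1.417/1.5706² = 22.68 m/s².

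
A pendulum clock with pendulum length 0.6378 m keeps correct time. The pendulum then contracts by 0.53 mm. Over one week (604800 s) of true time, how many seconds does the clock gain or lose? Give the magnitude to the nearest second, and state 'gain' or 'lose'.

gain 251 s

T ∝ √L, so T'/T = √(0.63727/0.6378) = 0.999584.
In 604800 s of true time the clock registers 604800/0.999584 = 605051.4 s, so it gains 251 s.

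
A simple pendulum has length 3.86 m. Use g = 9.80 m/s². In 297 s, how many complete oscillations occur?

75

T = 2π√(L/g) = 2π√(3.86/9.80) = 3.943 s.
Number of complete oscillations = ⌊297/3.943⌋ = ⌊75.32⌋ = 75.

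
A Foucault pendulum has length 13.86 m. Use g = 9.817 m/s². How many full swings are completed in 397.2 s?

53

T = 2π√(L/g) = 2π√(13.86/9.817) = 7.4657 s.
Number of complete oscillations = ⌊397.2/7.4657⌋ = ⌊53.203⌋ = 53.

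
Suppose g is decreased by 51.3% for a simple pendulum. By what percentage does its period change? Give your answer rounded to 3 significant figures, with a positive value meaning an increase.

T ∝ 1/√g, so T'/T = 1/√(0.4870) = 1.433.
Percentage change in T = (1.433 − 1) × 100% = 43.3%.

43.3%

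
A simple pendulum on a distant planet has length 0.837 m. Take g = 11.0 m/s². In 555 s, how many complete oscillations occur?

T = 2π√(L/g) = 2π√(0.837/11.0) = 1.733 s.
Number of complete oscillations = ⌊555/1.733⌋ = ⌊320.2⌋ = 320.

320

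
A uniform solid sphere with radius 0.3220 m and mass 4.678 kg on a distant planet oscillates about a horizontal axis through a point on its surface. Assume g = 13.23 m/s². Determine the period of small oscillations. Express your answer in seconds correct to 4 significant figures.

I_cm = (2/5)mr² = 0.19401 kg·m². The pivot is at distance d = 0.3220 m from the centre of mass.
By the parallel-axis theorem, I = I_cm + md² = 0.19401 + 0.48503 = 0.67905 kg·m².
T = 2π√(I/(mgd)) = 2π√(0.67905/(4.678 × 13.23 × 0.3220)) = 1.160 s.

1.160 s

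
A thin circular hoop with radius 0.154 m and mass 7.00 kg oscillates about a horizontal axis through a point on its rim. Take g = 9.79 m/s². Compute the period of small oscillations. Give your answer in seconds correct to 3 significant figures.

I_cm = mr² = 0.1660 kg·m². The pivot is at distance d = 0.154 m from the centre of mass.
By the parallel-axis theorem, I = I_cm + md² = 0.1660 + 0.1660 = 0.3320 kg·m².
T = 2π√(I/(mgd)) = 2π√(0.3320/(7.00 × 9.79 × 0.154)) = 1.11 s.

1.11 s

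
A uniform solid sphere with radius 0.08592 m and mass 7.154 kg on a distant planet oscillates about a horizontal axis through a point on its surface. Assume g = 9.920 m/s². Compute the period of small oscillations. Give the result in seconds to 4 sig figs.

I_cm = (2/5)mr² = 0.021125 kg·m². The pivot is at distance d = 0.08592 m from the centre of mass.
By the parallel-axis theorem, I = I_cm + md² = 0.021125 + 0.052813 = 0.073938 kg·m².
T = 2π√(I/(mgd)) = 2π√(0.073938/(7.154 × 9.920 × 0.08592)) = 0.6919 s.

0.6919 s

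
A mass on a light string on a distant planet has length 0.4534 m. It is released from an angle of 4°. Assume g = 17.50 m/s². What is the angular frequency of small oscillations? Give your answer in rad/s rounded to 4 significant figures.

6.213 rad/s

ω = √(g/L) = √(17.50/0.4534) = 6.213 rad/s.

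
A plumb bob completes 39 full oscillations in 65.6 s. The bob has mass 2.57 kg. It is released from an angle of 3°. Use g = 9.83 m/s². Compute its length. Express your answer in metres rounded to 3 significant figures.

0.704 m

T = 65.6/39 = 1.682 s.
From T = 2π√(L/g), L = gT²/(4π²) = 9.83 × 1.682²/(4π²) = 0.704 m.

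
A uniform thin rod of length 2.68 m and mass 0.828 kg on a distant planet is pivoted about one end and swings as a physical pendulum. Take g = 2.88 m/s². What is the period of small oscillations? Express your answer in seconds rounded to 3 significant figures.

4.95 s

For a physical pendulum T = 2π√(I/(mgd)), with d = 1.340 m from pivot to centre of mass.
I_cm = mL²/12 = 0.828 × 2.68²/12 = 0.4956 kg·m²; I = I_cm + md² = 0.4956 + 0.828 × 1.340² = 1.982 kg·m².
T = 2π√(1.982/(0.828 × 2.88 × 1.340)) = 4.95 s.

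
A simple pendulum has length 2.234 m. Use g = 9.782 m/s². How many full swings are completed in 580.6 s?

T = 2π√(L/g) = 2π√(2.234/9.782) = 3.0027 s.
Number of complete oscillations = ⌊580.6/3.0027⌋ = ⌊193.36⌋ = 193.

193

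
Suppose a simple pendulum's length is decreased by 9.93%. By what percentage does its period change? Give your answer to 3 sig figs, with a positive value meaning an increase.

-5.09%

T ∝ √L, so T'/T = √(0.9007) = 0.9491.
Percentage change in T = (0.9491 − 1) × 100% = -5.09%.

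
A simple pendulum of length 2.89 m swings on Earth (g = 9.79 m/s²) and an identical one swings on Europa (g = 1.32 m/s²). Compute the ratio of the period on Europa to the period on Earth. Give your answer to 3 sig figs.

2.72

T ∝ 1/√g, so T₂/T₁ = √(g₁/g₂) = √(9.79/1.32) = 2.72.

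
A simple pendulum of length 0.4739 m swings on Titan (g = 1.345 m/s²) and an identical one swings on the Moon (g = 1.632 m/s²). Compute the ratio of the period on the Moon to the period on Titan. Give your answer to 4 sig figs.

T ∝ 1/√g, so T₂/T₁ = √(g₁/g₂) = √(1.345/1.632) = 0.9078.

0.9078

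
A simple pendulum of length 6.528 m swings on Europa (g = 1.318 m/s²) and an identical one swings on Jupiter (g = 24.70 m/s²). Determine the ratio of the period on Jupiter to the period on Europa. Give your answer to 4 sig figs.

0.2310

T ∝ 1/√g, so T₂/T₁ = √(g₁/g₂) = √(1.318/24.70) = 0.2310.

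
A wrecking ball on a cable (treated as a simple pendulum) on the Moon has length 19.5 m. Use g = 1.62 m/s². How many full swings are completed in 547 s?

T = 2π√(L/g) = 2π√(19.5/1.62) = 21.80 s.
Number of complete oscillations = ⌊547/21.80⌋ = ⌊25.09⌋ = 25.

25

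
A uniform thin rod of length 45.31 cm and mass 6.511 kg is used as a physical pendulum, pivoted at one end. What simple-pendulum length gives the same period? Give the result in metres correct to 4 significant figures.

The equivalent simple-pendulum length is L_eq = I/(md), where I is about the pivot and d = 0.22655 m.
I_cm = (1/12)mL² = 0.11139 kg·m², so I = I_cm + md² = 0.11139 + 0.33418 = 0.44557 kg·m².
L_eq = 0.44557/(6.511 × 0.22655) = 0.3021 m.

0.3021 m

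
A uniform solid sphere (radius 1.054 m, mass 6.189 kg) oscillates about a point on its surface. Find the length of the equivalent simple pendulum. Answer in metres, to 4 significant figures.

1.476 m

The equivalent simple-pendulum length is L_eq = I/(md), where I is about the pivot and d = 1.0540 m.
I_cm = (2/5)mR² = 2.7502 kg·m², so I = I_cm + md² = 2.7502 + 6.8755 = 9.6256 kg·m².
L_eq = 9.6256/(6.189 × 1.0540) = 1.476 m.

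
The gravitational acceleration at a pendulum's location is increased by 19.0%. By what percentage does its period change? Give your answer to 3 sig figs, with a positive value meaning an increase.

-8.33%

T ∝ 1/√g, so T'/T = 1/√(1.190) = 0.9167.
Percentage change in T = (0.9167 − 1) × 100% = -8.33%.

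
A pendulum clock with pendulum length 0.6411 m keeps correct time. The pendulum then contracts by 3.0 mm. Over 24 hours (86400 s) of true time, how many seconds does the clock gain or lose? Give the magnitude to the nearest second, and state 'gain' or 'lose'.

gain 203 s

T ∝ √L, so T'/T = √(0.63810/0.6411) = 0.997658.
In 86400 s of true time the clock registers 86400/0.997658 = 86602.9 s, so it gains 203 s.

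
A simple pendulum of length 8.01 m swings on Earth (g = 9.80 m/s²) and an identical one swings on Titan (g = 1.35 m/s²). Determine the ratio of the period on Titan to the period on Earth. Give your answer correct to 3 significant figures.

T ∝ 1/√g, so T₂/T₁ = √(g₁/g₂) = √(9.80/1.35) = 2.69.

2.69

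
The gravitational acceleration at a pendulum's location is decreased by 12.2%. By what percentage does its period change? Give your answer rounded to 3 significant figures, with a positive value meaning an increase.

T ∝ 1/√g, so T'/T = 1/√(0.8780) = 1.067.
Percentage change in T = (1.067 − 1) × 100% = 6.72%.

6.72%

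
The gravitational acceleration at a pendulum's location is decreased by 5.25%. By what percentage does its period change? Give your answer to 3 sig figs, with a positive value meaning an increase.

2.73%

T ∝ 1/√g, so T'/T = 1/√(0.9475) = 1.027.
Percentage change in T = (1.027 − 1) × 100% = 2.73%.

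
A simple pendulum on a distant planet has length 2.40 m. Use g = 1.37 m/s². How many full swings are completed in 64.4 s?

7

T = 2π√(L/g) = 2π√(2.40/1.37) = 8.316 s.
Number of complete oscillations = ⌊64.4/8.316⌋ = ⌊7.744⌋ = 7.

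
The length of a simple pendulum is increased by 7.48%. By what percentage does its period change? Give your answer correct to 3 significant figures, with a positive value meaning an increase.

T ∝ √L, so T'/T = √(1.075) = 1.037.
Percentage change in T = (1.037 − 1) × 100% = 3.67%.

3.67%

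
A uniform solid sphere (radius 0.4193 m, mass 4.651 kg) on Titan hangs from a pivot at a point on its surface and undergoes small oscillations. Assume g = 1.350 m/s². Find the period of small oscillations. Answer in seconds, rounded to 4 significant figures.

I_cm = (2/5)mr² = 0.32708 kg·m². The pivot is at distance d = 0.4193 m from the centre of mass.
By the parallel-axis theorem, I = I_cm + md² = 0.32708 + 0.81770 = 1.1448 kg·m².
T = 2π√(I/(mgd)) = 2π√(1.1448/(4.651 × 1.350 × 0.4193)) = 4.143 s.

4.143 s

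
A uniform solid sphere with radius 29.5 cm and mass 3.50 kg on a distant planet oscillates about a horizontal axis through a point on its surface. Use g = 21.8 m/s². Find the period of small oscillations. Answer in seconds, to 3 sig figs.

I_cm = (2/5)mr² = 0.1218 kg·m². The pivot is at distance d = 0.295 m from the centre of mass.
By the parallel-axis theorem, I = I_cm + md² = 0.1218 + 0.3046 = 0.4264 kg·m².
T = 2π√(I/(mgd)) = 2π√(0.4264/(3.50 × 21.8 × 0.295)) = 0.865 s.

0.865 s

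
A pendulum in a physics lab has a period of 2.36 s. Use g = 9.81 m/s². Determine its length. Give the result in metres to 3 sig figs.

From T = 2π√(L/g), L = gT²/(4π²) = 9.81 × 2.360²/(4π²) = 1.38 m.

1.38 m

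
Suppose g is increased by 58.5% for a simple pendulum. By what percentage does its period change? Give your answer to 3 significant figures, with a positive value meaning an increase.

-20.6%

T ∝ 1/√g, so T'/T = 1/√(1.585) = 0.7943.
Percentage change in T = (0.7943 − 1) × 100% = -20.6%.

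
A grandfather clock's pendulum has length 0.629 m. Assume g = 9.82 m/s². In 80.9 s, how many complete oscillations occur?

T = 2π√(L/g) = 2π√(0.629/9.82) = 1.590 s.
Number of complete oscillations = ⌊80.9/1.590⌋ = ⌊50.87⌋ = 50.

50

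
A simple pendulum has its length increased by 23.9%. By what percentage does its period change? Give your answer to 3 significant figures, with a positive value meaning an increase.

T ∝ √L, so T'/T = √(1.239) = 1.113.
Percentage change in T = (1.113 − 1) × 100% = 11.3%.

11.3%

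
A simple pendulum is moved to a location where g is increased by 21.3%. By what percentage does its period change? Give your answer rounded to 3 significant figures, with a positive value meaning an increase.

T ∝ 1/√g, so T'/T = 1/√(1.213) = 0.9080.
Percentage change in T = (0.9080 − 1) × 100% = -9.20%.

-9.20%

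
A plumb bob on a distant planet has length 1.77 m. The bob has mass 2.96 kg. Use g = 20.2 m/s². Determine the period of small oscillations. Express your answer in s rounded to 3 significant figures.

1.86 s

T = 2π√(L/g) = 2π√(1.77/20.2) = 2π × 0.2960 = 1.86 s.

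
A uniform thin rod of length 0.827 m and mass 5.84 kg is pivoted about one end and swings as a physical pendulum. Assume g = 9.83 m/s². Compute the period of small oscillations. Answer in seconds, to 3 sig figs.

1.49 s

For a physical pendulum T = 2π√(I/(mgd)), with d = 0.4135 m from pivot to centre of mass.
I_cm = mL²/12 = 5.84 × 0.827²/12 = 0.3328 kg·m²; I = I_cm + md² = 0.3328 + 5.84 × 0.4135² = 1.331 kg·m².
T = 2π√(1.331/(5.84 × 9.83 × 0.4135)) = 1.49 s.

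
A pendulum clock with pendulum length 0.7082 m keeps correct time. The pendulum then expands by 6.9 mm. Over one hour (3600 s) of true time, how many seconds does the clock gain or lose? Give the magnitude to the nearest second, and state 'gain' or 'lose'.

T ∝ √L, so T'/T = √(0.71510/0.7082) = 1.00486.
In 3600 s of true time the clock registers 3600/1.00486 = 3582.6 s, so it loses 17 s.

lose 17 s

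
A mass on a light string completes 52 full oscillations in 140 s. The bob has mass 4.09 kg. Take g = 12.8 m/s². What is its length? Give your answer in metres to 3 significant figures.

2.35 m

T = 140/52 = 2.692 s.
From T = 2π√(L/g), L = gT²/(4π²) = 12.8 × 2.692²/(4π²) = 2.35 m.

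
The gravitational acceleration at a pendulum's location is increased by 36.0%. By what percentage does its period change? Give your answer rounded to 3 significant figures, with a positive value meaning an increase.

-14.3%

T ∝ 1/√g, so T'/T = 1/√(1.360) = 0.8575.
Percentage change in T = (0.8575 − 1) × 100% = -14.3%.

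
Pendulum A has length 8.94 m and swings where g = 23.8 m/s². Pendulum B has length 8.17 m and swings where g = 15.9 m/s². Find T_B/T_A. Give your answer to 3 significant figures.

T = 2π√(L/g), so T_B/T_A = √((L_B/g_B)/(L_A/g_A)) = √((8.17/15.9)/(8.94/23.8)) = 1.17.

1.17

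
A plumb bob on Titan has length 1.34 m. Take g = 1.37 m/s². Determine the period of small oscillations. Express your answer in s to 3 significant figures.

T = 2π√(L/g) = 2π√(1.34/1.37) = 2π × 0.9890 = 6.21 s.

6.21 s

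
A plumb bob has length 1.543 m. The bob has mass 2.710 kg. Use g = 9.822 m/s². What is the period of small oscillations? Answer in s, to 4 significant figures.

2.490 s

T = 2π√(L/g) = 2π√(1.543/9.822) = 2π × 0.39635 = 2.490 s.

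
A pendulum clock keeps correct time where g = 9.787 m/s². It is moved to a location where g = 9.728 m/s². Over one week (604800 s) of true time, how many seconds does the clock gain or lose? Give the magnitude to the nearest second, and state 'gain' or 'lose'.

The clock's period scales as T ∝ 1/√g, so T'/T = √(9.787/9.728) = 1.00303.
In 604800 s of true time the clock registers 604800/1.00303 = 602974.3 s, so it loses 1826 s.

lose 1826 s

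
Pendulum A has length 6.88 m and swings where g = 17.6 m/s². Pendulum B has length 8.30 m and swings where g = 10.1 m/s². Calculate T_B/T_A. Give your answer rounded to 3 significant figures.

T = 2π√(L/g), so T_B/T_A = √((L_B/g_B)/(L_A/g_A)) = √((8.30/10.1)/(6.88/17.6)) = 1.45.

1.45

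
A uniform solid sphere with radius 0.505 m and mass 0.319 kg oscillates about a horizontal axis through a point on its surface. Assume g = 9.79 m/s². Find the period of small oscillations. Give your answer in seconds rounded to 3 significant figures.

I_cm = (2/5)mr² = 0.03254 kg·m². The pivot is at distance d = 0.505 m from the centre of mass.
By the parallel-axis theorem, I = I_cm + md² = 0.03254 + 0.08135 = 0.1139 kg·m².
T = 2π√(I/(mgd)) = 2π√(0.1139/(0.319 × 9.79 × 0.505)) = 1.69 s.

1.69 s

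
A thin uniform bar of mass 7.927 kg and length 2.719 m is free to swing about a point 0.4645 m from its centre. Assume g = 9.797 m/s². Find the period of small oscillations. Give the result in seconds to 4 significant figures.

2.686 s

For a physical pendulum T = 2π√(I/(mgd)), with d = 0.46450 m from pivot to centre of mass.
I_cm = mL²/12 = 7.927 × 2.719²/12 = 4.8837 kg·m²; I = I_cm + md² = 4.8837 + 7.927 × 0.46450² = 6.5940 kg·m².
T = 2π√(6.5940/(7.927 × 9.797 × 0.46450)) = 2.686 s.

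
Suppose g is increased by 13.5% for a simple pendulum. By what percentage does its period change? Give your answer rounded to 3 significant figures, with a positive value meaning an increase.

-6.14%

T ∝ 1/√g, so T'/T = 1/√(1.135) = 0.9386.
Percentage change in T = (0.9386 − 1) × 100% = -6.14%.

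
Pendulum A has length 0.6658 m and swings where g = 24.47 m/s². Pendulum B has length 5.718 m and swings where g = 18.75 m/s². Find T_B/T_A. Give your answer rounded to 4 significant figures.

T = 2π√(L/g), so T_B/T_A = √((L_B/g_B)/(L_A/g_A)) = √((5.718/18.75)/(0.6658/24.47)) = 3.348.

3.348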